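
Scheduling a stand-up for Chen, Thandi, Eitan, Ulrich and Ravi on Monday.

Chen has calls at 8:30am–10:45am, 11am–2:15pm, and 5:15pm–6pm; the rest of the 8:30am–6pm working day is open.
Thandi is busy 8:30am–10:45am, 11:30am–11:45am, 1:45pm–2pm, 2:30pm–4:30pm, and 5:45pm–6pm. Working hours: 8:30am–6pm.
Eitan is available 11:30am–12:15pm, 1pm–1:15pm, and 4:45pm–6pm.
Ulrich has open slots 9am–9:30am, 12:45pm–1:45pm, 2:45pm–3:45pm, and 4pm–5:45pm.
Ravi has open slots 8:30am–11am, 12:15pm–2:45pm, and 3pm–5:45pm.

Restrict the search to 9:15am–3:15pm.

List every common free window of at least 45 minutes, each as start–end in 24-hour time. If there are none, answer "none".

none

Chen free within 08:30–18:00: 10:45–11:00, 14:15–17:15.
Thandi free within 08:30–18:00: 10:45–11:30, 11:45–13:45, 14:00–14:30, 16:30–17:45.
Chen ∩ Thandi: 10:45–11:00, 14:15–14:30, 16:30–17:15.
Chen ∩ Thandi ∩ Eitan: 16:45–17:15.
Chen ∩ Thandi ∩ Eitan ∩ Ulrich: 16:45–17:15.
Chen ∩ Thandi ∩ Eitan ∩ Ulrich ∩ Ravi: 16:45–17:15.
Restricted to 09:15–15:15: (none).
Windows ≥ 45 min: (none).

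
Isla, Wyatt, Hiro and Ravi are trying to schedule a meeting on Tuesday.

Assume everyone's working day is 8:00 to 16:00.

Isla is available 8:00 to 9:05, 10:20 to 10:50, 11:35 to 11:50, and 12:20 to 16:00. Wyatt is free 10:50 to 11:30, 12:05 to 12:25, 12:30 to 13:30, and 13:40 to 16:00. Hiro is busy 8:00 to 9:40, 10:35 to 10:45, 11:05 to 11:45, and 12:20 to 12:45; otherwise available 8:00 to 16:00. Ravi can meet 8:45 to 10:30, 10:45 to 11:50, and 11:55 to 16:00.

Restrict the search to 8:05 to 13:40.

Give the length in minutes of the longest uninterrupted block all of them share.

Hiro free within 08:00–16:00: 09:40–10:35, 10:45–11:05, 11:45–12:20, 12:45–16:00.
Isla ∩ Wyatt: 12:20–12:25, 12:30–13:30, 13:40–16:00.
Isla ∩ Wyatt ∩ Hiro: 12:45–13:30, 13:40–16:00.
Isla ∩ Wyatt ∩ Hiro ∩ Ravi: 12:45–13:30, 13:40–16:00.
Restricted to 08:05–13:40: 12:45–13:30.
Single common window of 45 minutes.

45 minutes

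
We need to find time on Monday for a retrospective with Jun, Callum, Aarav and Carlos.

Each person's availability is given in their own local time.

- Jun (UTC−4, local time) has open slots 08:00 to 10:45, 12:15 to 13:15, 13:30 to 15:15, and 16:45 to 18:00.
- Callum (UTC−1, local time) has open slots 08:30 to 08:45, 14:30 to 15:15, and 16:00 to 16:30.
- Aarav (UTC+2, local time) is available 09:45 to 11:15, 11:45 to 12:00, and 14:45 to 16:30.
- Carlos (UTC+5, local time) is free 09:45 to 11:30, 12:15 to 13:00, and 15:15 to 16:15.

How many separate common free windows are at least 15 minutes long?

0

Jun → UTC: 12:00–14:45, 16:15–17:15, 17:30–19:15, 20:45–22:00.
Callum → UTC: 09:30–09:45, 15:30–16:15, 17:00–17:30.
Aarav → UTC: 07:45–09:15, 09:45–10:00, 12:45–14:30.
Carlos → UTC: 04:45–06:30, 07:15–08:00, 10:15–11:15.
Jun ∩ Callum: 17:00–17:15.
Jun ∩ Callum ∩ Aarav: (none).
Jun ∩ Callum ∩ Aarav ∩ Carlos: (none).
Windows ≥ 15 min: (none).
That's 0 windows.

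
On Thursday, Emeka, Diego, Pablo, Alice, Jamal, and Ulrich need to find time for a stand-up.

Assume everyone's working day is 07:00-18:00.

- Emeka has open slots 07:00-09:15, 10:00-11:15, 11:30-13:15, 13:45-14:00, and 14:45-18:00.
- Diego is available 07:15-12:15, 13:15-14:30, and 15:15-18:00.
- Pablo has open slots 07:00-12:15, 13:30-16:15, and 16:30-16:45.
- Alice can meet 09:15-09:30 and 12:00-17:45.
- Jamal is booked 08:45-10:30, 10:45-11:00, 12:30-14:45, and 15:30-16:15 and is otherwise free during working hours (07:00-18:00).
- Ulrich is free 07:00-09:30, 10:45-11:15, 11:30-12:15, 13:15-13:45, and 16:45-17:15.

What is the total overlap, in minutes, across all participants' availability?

Jamal free within 07:00–18:00: 07:00–08:45, 10:30–10:45, 11:00–12:30, 14:45–15:30, 16:15–18:00.
Emeka ∩ Diego: 07:15–09:15, 10:00–11:15, 11:30–12:15, 13:45–14:00, 15:15–18:00.
Emeka ∩ Diego ∩ Pablo: 07:15–09:15, 10:00–11:15, 11:30–12:15, 13:45–14:00, 15:15–16:15, 16:30–16:45.
Emeka ∩ Diego ∩ Pablo ∩ Alice: 12:00–12:15, 13:45–14:00, 15:15–16:15, 16:30–16:45.
Emeka ∩ Diego ∩ Pablo ∩ Alice ∩ Jamal: 12:00–12:15, 15:15–15:30, 16:30–16:45.
Emeka ∩ Diego ∩ Pablo ∩ Alice ∩ Jamal ∩ Ulrich: 12:00–12:15.
Total common minutes: 15.

15 minutes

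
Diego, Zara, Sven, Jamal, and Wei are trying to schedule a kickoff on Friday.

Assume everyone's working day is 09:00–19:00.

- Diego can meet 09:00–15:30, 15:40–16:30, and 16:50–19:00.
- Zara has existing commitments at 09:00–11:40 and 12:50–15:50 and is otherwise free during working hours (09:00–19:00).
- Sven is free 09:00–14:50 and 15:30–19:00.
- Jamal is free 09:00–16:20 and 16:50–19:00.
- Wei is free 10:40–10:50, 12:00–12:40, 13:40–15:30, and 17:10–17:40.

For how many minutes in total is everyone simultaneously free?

Zara free within 09:00–19:00: 11:40–12:50, 15:50–19:00.
Diego ∩ Zara: 11:40–12:50, 15:50–16:30, 16:50–19:00.
Diego ∩ Zara ∩ Sven: 11:40–12:50, 15:50–16:30, 16:50–19:00.
Diego ∩ Zara ∩ Sven ∩ Jamal: 11:40–12:50, 15:50–16:20, 16:50–19:00.
Diego ∩ Zara ∩ Sven ∩ Jamal ∩ Wei: 12:00–12:40, 17:10–17:40.
Total common minutes: 40 + 30 = 70.

70 minutes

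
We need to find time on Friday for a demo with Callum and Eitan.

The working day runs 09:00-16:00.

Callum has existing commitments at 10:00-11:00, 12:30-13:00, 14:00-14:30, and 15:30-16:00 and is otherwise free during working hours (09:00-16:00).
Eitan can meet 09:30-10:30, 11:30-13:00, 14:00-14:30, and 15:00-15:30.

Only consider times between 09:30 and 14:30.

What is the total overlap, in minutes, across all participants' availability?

90 minutes

Callum free within 09:00–16:00: 09:00–10:00, 11:00–12:30, 13:00–14:00, 14:30–15:30.
Callum ∩ Eitan: 09:30–10:00, 11:30–12:30, 15:00–15:30.
Restricted to 09:30–14:30: 09:30–10:00, 11:30–12:30.
Total common minutes: 30 + 60 = 90.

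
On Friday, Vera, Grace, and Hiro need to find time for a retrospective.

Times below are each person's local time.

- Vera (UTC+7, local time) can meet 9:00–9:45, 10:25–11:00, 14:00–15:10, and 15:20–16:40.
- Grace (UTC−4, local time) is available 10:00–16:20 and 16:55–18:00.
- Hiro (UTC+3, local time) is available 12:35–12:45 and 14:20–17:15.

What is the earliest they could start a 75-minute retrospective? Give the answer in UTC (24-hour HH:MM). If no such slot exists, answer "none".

Vera → UTC: 02:00–02:45, 03:25–04:00, 07:00–08:10, 08:20–09:40.
Grace → UTC: 14:00–20:20, 20:55–22:00.
Hiro → UTC: 09:35–09:45, 11:20–14:15.
Vera ∩ Grace: (none).
Vera ∩ Grace ∩ Hiro: (none).
Windows ≥ 75 min: (none).

none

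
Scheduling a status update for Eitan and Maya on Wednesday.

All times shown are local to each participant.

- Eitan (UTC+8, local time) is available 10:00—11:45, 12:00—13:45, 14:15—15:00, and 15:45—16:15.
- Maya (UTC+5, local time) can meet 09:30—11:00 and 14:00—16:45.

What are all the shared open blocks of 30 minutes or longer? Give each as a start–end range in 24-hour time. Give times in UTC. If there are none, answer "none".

04:30–05:45

Eitan → UTC: 02:00–03:45, 04:00–05:45, 06:15–07:00, 07:45–08:15.
Maya → UTC: 04:30–06:00, 09:00–11:45.
Eitan ∩ Maya: 04:30–05:45.
Windows ≥ 30 min: 04:30–05:45.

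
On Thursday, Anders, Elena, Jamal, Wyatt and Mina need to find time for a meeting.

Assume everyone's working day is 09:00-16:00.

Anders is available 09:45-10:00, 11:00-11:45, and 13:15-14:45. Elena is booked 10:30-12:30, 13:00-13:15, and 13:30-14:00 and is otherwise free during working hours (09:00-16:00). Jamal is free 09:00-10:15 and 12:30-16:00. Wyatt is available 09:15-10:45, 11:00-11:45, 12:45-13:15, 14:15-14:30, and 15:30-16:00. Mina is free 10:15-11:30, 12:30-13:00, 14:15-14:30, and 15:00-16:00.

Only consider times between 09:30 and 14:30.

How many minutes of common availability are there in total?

Elena free within 09:00–16:00: 09:00–10:30, 12:30–13:00, 13:15–13:30, 14:00–16:00.
Anders ∩ Elena: 09:45–10:00, 13:15–13:30, 14:00–14:45.
Anders ∩ Elena ∩ Jamal: 09:45–10:00, 13:15–13:30, 14:00–14:45.
Anders ∩ Elena ∩ Jamal ∩ Wyatt: 09:45–10:00, 14:15–14:30.
Anders ∩ Elena ∩ Jamal ∩ Wyatt ∩ Mina: 14:15–14:30.
Restricted to 09:30–14:30: 14:15–14:30.
Total common minutes: 15.

15 minutes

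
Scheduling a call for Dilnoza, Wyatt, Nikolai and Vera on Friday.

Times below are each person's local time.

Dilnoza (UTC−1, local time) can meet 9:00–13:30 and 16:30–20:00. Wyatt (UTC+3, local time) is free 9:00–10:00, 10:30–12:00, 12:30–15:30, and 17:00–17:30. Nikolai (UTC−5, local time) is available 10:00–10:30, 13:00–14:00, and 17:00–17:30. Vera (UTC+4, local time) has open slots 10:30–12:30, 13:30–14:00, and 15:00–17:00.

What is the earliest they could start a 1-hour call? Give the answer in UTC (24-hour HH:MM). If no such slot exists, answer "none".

none

Dilnoza → UTC: 10:00–14:30, 17:30–21:00.
Wyatt → UTC: 06:00–07:00, 07:30–09:00, 09:30–12:30, 14:00–14:30.
Nikolai → UTC: 15:00–15:30, 18:00–19:00, 22:00–22:30.
Vera → UTC: 06:30–08:30, 09:30–10:00, 11:00–13:00.
Dilnoza ∩ Wyatt: 10:00–12:30, 14:00–14:30.
Dilnoza ∩ Wyatt ∩ Nikolai: (none).
Dilnoza ∩ Wyatt ∩ Nikolai ∩ Vera: (none).
Windows ≥ 60 min: (none).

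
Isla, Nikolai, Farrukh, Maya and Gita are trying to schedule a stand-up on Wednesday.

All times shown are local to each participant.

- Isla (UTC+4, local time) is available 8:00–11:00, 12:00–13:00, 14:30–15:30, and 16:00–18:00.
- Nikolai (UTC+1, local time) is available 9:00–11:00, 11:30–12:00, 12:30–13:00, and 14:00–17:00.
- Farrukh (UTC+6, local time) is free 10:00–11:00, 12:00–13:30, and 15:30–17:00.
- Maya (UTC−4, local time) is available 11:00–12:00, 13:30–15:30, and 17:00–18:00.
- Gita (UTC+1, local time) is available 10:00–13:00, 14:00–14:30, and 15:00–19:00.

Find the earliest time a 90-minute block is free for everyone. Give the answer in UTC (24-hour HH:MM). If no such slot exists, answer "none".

Isla → UTC: 04:00–07:00, 08:00–09:00, 10:30–11:30, 12:00–14:00.
Nikolai → UTC: 08:00–10:00, 10:30–11:00, 11:30–12:00, 13:00–16:00.
Farrukh → UTC: 04:00–05:00, 06:00–07:30, 09:30–11:00.
Maya → UTC: 15:00–16:00, 17:30–19:30, 21:00–22:00.
Gita → UTC: 09:00–12:00, 13:00–13:30, 14:00–18:00.
Isla ∩ Nikolai: 08:00–09:00, 10:30–11:00, 13:00–14:00.
Isla ∩ Nikolai ∩ Farrukh: 10:30–11:00.
Isla ∩ Nikolai ∩ Farrukh ∩ Maya: (none).
Isla ∩ Nikolai ∩ Farrukh ∩ Maya ∩ Gita: (none).
Windows ≥ 90 min: (none).

none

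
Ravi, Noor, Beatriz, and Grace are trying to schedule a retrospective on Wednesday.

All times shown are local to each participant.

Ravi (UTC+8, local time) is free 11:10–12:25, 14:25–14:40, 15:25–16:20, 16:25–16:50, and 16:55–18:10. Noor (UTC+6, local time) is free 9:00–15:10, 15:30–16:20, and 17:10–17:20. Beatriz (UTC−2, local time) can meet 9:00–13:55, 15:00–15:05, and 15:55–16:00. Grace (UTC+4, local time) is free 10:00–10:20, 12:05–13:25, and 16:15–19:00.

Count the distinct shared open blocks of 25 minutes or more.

Ravi → UTC: 03:10–04:25, 06:25–06:40, 07:25–08:20, 08:25–08:50, 08:55–10:10.
Noor → UTC: 03:00–09:10, 09:30–10:20, 11:10–11:20.
Beatriz → UTC: 11:00–15:55, 17:00–17:05, 17:55–18:00.
Grace → UTC: 06:00–06:20, 08:05–09:25, 12:15–15:00.
Ravi ∩ Noor: 03:10–04:25, 06:25–06:40, 07:25–08:20, 08:25–08:50, 08:55–09:10, 09:30–10:10.
Ravi ∩ Noor ∩ Beatriz: (none).
Ravi ∩ Noor ∩ Beatriz ∩ Grace: (none).
Windows ≥ 25 min: (none).
That's 0 windows.

0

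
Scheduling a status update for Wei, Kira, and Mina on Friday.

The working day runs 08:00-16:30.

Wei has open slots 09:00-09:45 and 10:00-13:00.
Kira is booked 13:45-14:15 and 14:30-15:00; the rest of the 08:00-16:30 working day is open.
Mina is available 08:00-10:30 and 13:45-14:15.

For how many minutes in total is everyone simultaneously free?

75 minutes

Kira free within 08:00–16:30: 08:00–13:45, 14:15–14:30, 15:00–16:30.
Wei ∩ Kira: 09:00–09:45, 10:00–13:00.
Wei ∩ Kira ∩ Mina: 09:00–09:45, 10:00–10:30.
Total common minutes: 45 + 30 = 75.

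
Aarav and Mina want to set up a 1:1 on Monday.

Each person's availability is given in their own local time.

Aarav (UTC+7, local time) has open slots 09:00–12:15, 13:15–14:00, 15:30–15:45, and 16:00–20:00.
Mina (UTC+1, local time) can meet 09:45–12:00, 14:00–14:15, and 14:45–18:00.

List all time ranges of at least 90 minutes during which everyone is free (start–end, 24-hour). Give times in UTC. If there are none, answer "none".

09:00–11:00

Aarav → UTC: 02:00–05:15, 06:15–07:00, 08:30–08:45, 09:00–13:00.
Mina → UTC: 08:45–11:00, 13:00–13:15, 13:45–17:00.
Aarav ∩ Mina: 09:00–11:00.
Windows ≥ 90 min: 09:00–11:00.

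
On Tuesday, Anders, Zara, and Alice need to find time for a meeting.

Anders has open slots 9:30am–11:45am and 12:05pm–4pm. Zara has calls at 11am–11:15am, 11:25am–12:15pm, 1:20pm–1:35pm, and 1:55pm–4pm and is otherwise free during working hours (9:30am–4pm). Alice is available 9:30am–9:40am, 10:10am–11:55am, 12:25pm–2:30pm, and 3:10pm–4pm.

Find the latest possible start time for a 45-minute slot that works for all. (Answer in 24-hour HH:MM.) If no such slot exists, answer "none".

12:35

Zara free within 09:30–16:00: 09:30–11:00, 11:15–11:25, 12:15–13:20, 13:35–13:55.
Anders ∩ Zara: 09:30–11:00, 11:15–11:25, 12:15–13:20, 13:35–13:55.
Anders ∩ Zara ∩ Alice: 09:30–09:40, 10:10–11:00, 11:15–11:25, 12:25–13:20, 13:35–13:55.
Windows ≥ 45 min: 10:10–11:00, 12:25–13:20.
Latest start in the last window 12:25–13:20 is 13:20 − 45 min = 12:35.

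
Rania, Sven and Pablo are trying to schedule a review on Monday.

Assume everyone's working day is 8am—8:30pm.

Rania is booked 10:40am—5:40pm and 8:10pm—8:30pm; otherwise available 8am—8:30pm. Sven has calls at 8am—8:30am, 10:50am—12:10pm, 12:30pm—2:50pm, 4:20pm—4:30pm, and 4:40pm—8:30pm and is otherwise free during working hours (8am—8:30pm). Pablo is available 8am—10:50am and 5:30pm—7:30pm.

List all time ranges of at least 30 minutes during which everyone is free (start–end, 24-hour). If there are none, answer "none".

Rania free within 08:00–20:30: 08:00–10:40, 17:40–20:10.
Sven free within 08:00–20:30: 08:30–10:50, 12:10–12:30, 14:50–16:20, 16:30–16:40.
Rania ∩ Sven: 08:30–10:40.
Rania ∩ Sven ∩ Pablo: 08:30–10:40.
Windows ≥ 30 min: 08:30–10:40.

08:30–10:40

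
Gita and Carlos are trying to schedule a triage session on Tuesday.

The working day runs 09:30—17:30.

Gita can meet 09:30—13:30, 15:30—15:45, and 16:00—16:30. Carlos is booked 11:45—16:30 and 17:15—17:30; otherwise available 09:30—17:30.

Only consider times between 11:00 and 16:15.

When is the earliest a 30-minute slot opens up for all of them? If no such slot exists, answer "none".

11:00

Carlos free within 09:30–17:30: 09:30–11:45, 16:30–17:15.
Gita ∩ Carlos: 09:30–11:45.
Restricted to 11:00–16:15: 11:00–11:45.
Windows ≥ 30 min: 11:00–11:45.
Earliest such window starts at 11:00.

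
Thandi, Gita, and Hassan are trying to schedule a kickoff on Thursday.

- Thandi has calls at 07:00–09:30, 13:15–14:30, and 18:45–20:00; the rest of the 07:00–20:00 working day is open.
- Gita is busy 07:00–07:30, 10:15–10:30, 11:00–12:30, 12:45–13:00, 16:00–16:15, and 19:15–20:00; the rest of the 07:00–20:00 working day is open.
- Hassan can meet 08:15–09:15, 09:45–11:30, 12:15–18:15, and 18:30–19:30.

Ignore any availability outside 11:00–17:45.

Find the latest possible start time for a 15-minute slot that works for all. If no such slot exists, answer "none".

Thandi free within 07:00–20:00: 09:30–13:15, 14:30–18:45.
Gita free within 07:00–20:00: 07:30–10:15, 10:30–11:00, 12:30–12:45, 13:00–16:00, 16:15–19:15.
Thandi ∩ Gita: 09:30–10:15, 10:30–11:00, 12:30–12:45, 13:00–13:15, 14:30–16:00, 16:15–18:45.
Thandi ∩ Gita ∩ Hassan: 09:45–10:15, 10:30–11:00, 12:30–12:45, 13:00–13:15, 14:30–16:00, 16:15–18:15, 18:30–18:45.
Restricted to 11:00–17:45: 12:30–12:45, 13:00–13:15, 14:30–16:00, 16:15–17:45.
Windows ≥ 15 min: 12:30–12:45, 13:00–13:15, 14:30–16:00, 16:15–17:45.
Latest start in the last window 16:15–17:45 is 17:45 − 15 min = 17:30.

17:30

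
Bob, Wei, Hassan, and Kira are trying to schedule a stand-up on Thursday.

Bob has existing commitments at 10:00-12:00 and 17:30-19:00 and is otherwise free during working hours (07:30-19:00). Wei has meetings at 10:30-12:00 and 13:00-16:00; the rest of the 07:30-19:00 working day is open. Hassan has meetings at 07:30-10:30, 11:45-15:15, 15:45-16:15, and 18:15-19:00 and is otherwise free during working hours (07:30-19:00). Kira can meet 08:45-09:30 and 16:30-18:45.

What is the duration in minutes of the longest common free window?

60 minutes

Bob free within 07:30–19:00: 07:30–10:00, 12:00–17:30.
Wei free within 07:30–19:00: 07:30–10:30, 12:00–13:00, 16:00–19:00.
Hassan free within 07:30–19:00: 10:30–11:45, 15:15–15:45, 16:15–18:15.
Bob ∩ Wei: 07:30–10:00, 12:00–13:00, 16:00–17:30.
Bob ∩ Wei ∩ Hassan: 16:15–17:30.
Bob ∩ Wei ∩ Hassan ∩ Kira: 16:30–17:30.
Single common window of 60 minutes.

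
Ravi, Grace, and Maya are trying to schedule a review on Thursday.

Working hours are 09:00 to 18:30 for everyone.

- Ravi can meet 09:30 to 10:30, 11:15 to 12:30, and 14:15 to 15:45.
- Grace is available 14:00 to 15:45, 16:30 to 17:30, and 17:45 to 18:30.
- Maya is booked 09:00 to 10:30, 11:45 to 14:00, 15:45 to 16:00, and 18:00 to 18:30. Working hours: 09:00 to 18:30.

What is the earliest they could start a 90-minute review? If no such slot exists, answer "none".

Maya free within 09:00–18:30: 10:30–11:45, 14:00–15:45, 16:00–18:00.
Ravi ∩ Grace: 14:15–15:45.
Ravi ∩ Grace ∩ Maya: 14:15–15:45.
Windows ≥ 90 min: 14:15–15:45.
Earliest such window starts at 14:15.

14:15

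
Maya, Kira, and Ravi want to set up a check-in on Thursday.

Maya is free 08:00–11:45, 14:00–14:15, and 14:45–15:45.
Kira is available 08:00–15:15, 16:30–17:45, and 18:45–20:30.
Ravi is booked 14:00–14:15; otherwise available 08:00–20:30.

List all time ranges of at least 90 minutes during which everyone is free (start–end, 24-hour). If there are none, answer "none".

Ravi free within 08:00–20:30: 08:00–14:00, 14:15–20:30.
Maya ∩ Kira: 08:00–11:45, 14:00–14:15, 14:45–15:15.
Maya ∩ Kira ∩ Ravi: 08:00–11:45, 14:45–15:15.
Windows ≥ 90 min: 08:00–11:45.

08:00–11:45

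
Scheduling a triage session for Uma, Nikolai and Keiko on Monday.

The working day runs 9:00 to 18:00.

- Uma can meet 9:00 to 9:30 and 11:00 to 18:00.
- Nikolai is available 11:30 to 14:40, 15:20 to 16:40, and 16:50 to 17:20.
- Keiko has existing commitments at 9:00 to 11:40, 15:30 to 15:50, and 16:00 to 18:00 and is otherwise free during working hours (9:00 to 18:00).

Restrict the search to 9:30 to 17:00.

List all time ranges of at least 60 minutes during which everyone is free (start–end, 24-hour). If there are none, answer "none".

Keiko free within 09:00–18:00: 11:40–15:30, 15:50–16:00.
Uma ∩ Nikolai: 11:30–14:40, 15:20–16:40, 16:50–17:20.
Uma ∩ Nikolai ∩ Keiko: 11:40–14:40, 15:20–15:30, 15:50–16:00.
Restricted to 09:30–17:00: 11:40–14:40, 15:20–15:30, 15:50–16:00.
Windows ≥ 60 min: 11:40–14:40.

11:40–14:40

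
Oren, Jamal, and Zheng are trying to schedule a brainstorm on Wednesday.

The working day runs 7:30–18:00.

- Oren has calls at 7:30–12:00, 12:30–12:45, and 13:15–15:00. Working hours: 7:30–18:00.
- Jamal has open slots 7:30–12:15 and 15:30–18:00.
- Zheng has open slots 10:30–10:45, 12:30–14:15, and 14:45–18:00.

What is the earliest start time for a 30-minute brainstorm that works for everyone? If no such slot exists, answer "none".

Oren free within 07:30–18:00: 12:00–12:30, 12:45–13:15, 15:00–18:00.
Oren ∩ Jamal: 12:00–12:15, 15:30–18:00.
Oren ∩ Jamal ∩ Zheng: 15:30–18:00.
Windows ≥ 30 min: 15:30–18:00.
Earliest such window starts at 15:30.

15:30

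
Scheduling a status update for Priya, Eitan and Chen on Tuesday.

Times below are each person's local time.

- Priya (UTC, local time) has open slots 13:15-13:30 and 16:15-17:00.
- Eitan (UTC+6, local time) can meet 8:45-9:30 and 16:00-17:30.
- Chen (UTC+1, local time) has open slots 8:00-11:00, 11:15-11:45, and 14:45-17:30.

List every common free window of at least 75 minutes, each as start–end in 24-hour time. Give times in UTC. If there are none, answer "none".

none

Priya → UTC: 13:15–13:30, 16:15–17:00.
Eitan → UTC: 02:45–03:30, 10:00–11:30.
Chen → UTC: 07:00–10:00, 10:15–10:45, 13:45–16:30.
Priya ∩ Eitan: (none).
Priya ∩ Eitan ∩ Chen: (none).
Windows ≥ 75 min: (none).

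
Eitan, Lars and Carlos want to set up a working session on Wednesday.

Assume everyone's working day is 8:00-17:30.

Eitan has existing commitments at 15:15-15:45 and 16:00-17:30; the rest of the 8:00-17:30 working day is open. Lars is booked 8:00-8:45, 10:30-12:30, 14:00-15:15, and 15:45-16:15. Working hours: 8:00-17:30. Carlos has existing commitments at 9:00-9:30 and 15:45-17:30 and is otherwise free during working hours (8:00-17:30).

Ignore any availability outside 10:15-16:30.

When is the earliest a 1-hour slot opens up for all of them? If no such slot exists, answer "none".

12:30

Eitan free within 08:00–17:30: 08:00–15:15, 15:45–16:00.
Lars free within 08:00–17:30: 08:45–10:30, 12:30–14:00, 15:15–15:45, 16:15–17:30.
Carlos free within 08:00–17:30: 08:00–09:00, 09:30–15:45.
Eitan ∩ Lars: 08:45–10:30, 12:30–14:00.
Eitan ∩ Lars ∩ Carlos: 08:45–09:00, 09:30–10:30, 12:30–14:00.
Restricted to 10:15–16:30: 10:15–10:30, 12:30–14:00.
Windows ≥ 60 min: 12:30–14:00.
Earliest such window starts at 12:30.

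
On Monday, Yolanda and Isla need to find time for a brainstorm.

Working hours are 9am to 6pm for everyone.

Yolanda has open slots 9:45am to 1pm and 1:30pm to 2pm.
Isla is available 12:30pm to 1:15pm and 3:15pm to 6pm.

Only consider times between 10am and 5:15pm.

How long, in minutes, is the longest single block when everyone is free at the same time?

30 minutes

Yolanda ∩ Isla: 12:30–13:00.
Restricted to 10:00–17:15: 12:30–13:00.
Single common window of 30 minutes.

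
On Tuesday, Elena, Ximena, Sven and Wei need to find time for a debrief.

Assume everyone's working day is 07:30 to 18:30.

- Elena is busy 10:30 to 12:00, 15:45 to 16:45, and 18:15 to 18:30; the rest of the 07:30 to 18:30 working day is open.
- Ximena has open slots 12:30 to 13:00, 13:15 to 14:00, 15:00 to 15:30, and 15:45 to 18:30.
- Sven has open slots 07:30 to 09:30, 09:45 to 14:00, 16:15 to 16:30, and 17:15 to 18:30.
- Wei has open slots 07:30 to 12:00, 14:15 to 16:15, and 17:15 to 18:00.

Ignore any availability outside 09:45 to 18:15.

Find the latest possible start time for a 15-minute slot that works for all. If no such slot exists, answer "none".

Elena free within 07:30–18:30: 07:30–10:30, 12:00–15:45, 16:45–18:15.
Elena ∩ Ximena: 12:30–13:00, 13:15–14:00, 15:00–15:30, 16:45–18:15.
Elena ∩ Ximena ∩ Sven: 12:30–13:00, 13:15–14:00, 17:15–18:15.
Elena ∩ Ximena ∩ Sven ∩ Wei: 17:15–18:00.
Restricted to 09:45–18:15: 17:15–18:00.
Windows ≥ 15 min: 17:15–18:00.
Latest start in the last window 17:15–18:00 is 18:00 − 15 min = 17:45.

17:45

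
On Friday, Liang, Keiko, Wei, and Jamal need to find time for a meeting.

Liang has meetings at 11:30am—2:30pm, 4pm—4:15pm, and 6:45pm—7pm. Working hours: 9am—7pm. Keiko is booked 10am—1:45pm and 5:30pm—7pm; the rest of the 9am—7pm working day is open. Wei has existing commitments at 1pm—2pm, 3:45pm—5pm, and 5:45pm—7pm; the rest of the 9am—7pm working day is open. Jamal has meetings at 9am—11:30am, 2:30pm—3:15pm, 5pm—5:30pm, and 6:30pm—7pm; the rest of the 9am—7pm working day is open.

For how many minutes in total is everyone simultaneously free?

Liang free within 09:00–19:00: 09:00–11:30, 14:30–16:00, 16:15–18:45.
Keiko free within 09:00–19:00: 09:00–10:00, 13:45–17:30.
Wei free within 09:00–19:00: 09:00–13:00, 14:00–15:45, 17:00–17:45.
Jamal free within 09:00–19:00: 11:30–14:30, 15:15–17:00, 17:30–18:30.
Liang ∩ Keiko: 09:00–10:00, 14:30–16:00, 16:15–17:30.
Liang ∩ Keiko ∩ Wei: 09:00–10:00, 14:30–15:45, 17:00–17:30.
Liang ∩ Keiko ∩ Wei ∩ Jamal: 15:15–15:45.
Total common minutes: 30.

30 minutes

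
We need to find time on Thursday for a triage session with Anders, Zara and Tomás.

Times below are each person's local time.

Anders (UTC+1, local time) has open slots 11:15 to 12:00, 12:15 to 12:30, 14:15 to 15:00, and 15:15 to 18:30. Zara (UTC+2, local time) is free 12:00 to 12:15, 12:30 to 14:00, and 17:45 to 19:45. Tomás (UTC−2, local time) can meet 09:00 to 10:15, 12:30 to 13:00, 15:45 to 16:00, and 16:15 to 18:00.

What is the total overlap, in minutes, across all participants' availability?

Anders → UTC: 10:15–11:00, 11:15–11:30, 13:15–14:00, 14:15–17:30.
Zara → UTC: 10:00–10:15, 10:30–12:00, 15:45–17:45.
Tomás → UTC: 11:00–12:15, 14:30–15:00, 17:45–18:00, 18:15–20:00.
Anders ∩ Zara: 10:30–11:00, 11:15–11:30, 15:45–17:30.
Anders ∩ Zara ∩ Tomás: 11:15–11:30.
Total common minutes: 15.

15 minutes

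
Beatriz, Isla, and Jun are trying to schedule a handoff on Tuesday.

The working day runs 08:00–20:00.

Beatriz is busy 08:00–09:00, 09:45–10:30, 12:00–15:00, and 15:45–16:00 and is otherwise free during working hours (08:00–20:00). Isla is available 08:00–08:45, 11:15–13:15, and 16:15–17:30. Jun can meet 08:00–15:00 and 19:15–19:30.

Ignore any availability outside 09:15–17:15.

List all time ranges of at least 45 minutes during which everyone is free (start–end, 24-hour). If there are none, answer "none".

11:15–12:00

Beatriz free within 08:00–20:00: 09:00–09:45, 10:30–12:00, 15:00–15:45, 16:00–20:00.
Beatriz ∩ Isla: 11:15–12:00, 16:15–17:30.
Beatriz ∩ Isla ∩ Jun: 11:15–12:00.
Restricted to 09:15–17:15: 11:15–12:00.
Windows ≥ 45 min: 11:15–12:00.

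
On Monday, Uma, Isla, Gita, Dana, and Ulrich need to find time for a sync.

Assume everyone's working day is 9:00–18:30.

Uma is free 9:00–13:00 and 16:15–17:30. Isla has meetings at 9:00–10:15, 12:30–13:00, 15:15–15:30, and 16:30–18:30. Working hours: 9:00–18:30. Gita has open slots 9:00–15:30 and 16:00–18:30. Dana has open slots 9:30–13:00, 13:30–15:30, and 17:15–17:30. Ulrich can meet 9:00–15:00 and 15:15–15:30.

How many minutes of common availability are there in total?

Isla free within 09:00–18:30: 10:15–12:30, 13:00–15:15, 15:30–16:30.
Uma ∩ Isla: 10:15–12:30, 16:15–16:30.
Uma ∩ Isla ∩ Gita: 10:15–12:30, 16:15–16:30.
Uma ∩ Isla ∩ Gita ∩ Dana: 10:15–12:30.
Uma ∩ Isla ∩ Gita ∩ Dana ∩ Ulrich: 10:15–12:30.
Total common minutes: 135.

135 minutes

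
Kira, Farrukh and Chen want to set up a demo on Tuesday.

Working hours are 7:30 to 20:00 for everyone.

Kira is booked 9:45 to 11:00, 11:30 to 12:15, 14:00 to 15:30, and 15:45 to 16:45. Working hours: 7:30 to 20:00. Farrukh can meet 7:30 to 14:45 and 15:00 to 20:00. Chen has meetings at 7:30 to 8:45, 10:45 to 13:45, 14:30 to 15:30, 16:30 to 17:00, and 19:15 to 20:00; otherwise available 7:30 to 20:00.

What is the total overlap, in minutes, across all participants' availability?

225 minutes

Kira free within 07:30–20:00: 07:30–09:45, 11:00–11:30, 12:15–14:00, 15:30–15:45, 16:45–20:00.
Chen free within 07:30–20:00: 08:45–10:45, 13:45–14:30, 15:30–16:30, 17:00–19:15.
Kira ∩ Farrukh: 07:30–09:45, 11:00–11:30, 12:15–14:00, 15:30–15:45, 16:45–20:00.
Kira ∩ Farrukh ∩ Chen: 08:45–09:45, 13:45–14:00, 15:30–15:45, 17:00–19:15.
Total common minutes: 60 + 15 + 15 + 135 = 225.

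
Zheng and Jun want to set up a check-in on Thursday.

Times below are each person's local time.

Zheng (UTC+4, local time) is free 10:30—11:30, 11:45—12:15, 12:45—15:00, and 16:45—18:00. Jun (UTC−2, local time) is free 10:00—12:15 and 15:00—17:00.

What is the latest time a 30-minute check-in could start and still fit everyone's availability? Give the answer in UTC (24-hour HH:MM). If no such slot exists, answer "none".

Zheng → UTC: 06:30–07:30, 07:45–08:15, 08:45–11:00, 12:45–14:00.
Jun → UTC: 12:00–14:15, 17:00–19:00.
Zheng ∩ Jun: 12:45–14:00.
Windows ≥ 30 min: 12:45–14:00.
Latest start in the last window 12:45–14:00 is 14:00 − 30 min = 13:30.

13:30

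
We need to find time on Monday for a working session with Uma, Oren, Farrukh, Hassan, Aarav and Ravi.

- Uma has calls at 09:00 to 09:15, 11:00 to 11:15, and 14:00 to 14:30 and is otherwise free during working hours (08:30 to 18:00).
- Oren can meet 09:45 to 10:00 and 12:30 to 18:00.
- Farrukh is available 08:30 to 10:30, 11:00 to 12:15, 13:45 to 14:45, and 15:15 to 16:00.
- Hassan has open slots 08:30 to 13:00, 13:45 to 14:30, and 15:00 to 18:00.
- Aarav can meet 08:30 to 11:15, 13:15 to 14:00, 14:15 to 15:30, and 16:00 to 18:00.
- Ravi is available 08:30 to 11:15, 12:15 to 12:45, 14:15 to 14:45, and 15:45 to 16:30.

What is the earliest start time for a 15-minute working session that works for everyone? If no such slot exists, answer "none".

09:45

Uma free within 08:30–18:00: 08:30–09:00, 09:15–11:00, 11:15–14:00, 14:30–18:00.
Uma ∩ Oren: 09:45–10:00, 12:30–14:00, 14:30–18:00.
Uma ∩ Oren ∩ Farrukh: 09:45–10:00, 13:45–14:00, 14:30–14:45, 15:15–16:00.
Uma ∩ Oren ∩ Farrukh ∩ Hassan: 09:45–10:00, 13:45–14:00, 15:15–16:00.
Uma ∩ Oren ∩ Farrukh ∩ Hassan ∩ Aarav: 09:45–10:00, 13:45–14:00, 15:15–15:30.
Uma ∩ Oren ∩ Farrukh ∩ Hassan ∩ Aarav ∩ Ravi: 09:45–10:00.
Windows ≥ 15 min: 09:45–10:00.
Earliest such window starts at 09:45.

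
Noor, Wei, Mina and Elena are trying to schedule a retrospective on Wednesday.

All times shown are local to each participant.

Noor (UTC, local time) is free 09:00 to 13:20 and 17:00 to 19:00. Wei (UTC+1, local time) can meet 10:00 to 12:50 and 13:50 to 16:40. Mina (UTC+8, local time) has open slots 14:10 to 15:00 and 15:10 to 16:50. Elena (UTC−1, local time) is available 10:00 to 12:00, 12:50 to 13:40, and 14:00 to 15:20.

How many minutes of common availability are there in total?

Noor → UTC: 09:00–13:20, 17:00–19:00.
Wei → UTC: 09:00–11:50, 12:50–15:40.
Mina → UTC: 06:10–07:00, 07:10–08:50.
Elena → UTC: 11:00–13:00, 13:50–14:40, 15:00–16:20.
Noor ∩ Wei: 09:00–11:50, 12:50–13:20.
Noor ∩ Wei ∩ Mina: (none).
Noor ∩ Wei ∩ Mina ∩ Elena: (none).
Total common minutes: 0.

0 minutes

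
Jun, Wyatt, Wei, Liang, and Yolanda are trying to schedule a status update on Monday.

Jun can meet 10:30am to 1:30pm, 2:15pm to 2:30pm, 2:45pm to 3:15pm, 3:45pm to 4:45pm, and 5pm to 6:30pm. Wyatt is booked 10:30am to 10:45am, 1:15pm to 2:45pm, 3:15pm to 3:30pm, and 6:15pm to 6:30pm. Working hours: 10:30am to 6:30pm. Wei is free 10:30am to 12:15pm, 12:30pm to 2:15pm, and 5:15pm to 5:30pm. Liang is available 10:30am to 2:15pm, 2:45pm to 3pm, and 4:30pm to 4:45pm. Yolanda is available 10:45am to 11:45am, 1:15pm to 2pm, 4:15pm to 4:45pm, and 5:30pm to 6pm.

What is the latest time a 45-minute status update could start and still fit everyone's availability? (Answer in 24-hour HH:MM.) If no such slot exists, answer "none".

Wyatt free within 10:30–18:30: 10:45–13:15, 14:45–15:15, 15:30–18:15.
Jun ∩ Wyatt: 10:45–13:15, 14:45–15:15, 15:45–16:45, 17:00–18:15.
Jun ∩ Wyatt ∩ Wei: 10:45–12:15, 12:30–13:15, 17:15–17:30.
Jun ∩ Wyatt ∩ Wei ∩ Liang: 10:45–12:15, 12:30–13:15.
Jun ∩ Wyatt ∩ Wei ∩ Liang ∩ Yolanda: 10:45–11:45.
Windows ≥ 45 min: 10:45–11:45.
Latest start in the last window 10:45–11:45 is 11:45 − 45 min = 11:00.

11:00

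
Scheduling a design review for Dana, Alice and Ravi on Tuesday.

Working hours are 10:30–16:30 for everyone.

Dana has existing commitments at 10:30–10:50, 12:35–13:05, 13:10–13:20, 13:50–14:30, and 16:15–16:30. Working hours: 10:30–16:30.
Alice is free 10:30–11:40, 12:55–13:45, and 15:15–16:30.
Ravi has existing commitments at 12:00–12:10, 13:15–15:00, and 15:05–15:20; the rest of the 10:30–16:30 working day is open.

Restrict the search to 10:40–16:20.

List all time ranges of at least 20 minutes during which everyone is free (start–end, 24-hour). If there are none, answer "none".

Dana free within 10:30–16:30: 10:50–12:35, 13:05–13:10, 13:20–13:50, 14:30–16:15.
Ravi free within 10:30–16:30: 10:30–12:00, 12:10–13:15, 15:00–15:05, 15:20–16:30.
Dana ∩ Alice: 10:50–11:40, 13:05–13:10, 13:20–13:45, 15:15–16:15.
Dana ∩ Alice ∩ Ravi: 10:50–11:40, 13:05–13:10, 15:20–16:15.
Restricted to 10:40–16:20: 10:50–11:40, 13:05–13:10, 15:20–16:15.
Windows ≥ 20 min: 10:50–11:40, 15:20–16:15.

10:50–11:40, 15:20–16:15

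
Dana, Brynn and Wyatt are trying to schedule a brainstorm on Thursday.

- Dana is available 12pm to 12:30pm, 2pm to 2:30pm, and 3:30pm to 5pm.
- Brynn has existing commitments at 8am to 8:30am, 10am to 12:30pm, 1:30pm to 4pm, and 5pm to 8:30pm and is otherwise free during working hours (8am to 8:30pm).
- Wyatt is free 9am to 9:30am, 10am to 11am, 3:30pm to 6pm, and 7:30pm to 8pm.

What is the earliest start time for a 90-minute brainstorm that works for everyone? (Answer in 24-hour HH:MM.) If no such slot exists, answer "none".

none

Brynn free within 08:00–20:30: 08:30–10:00, 12:30–13:30, 16:00–17:00.
Dana ∩ Brynn: 16:00–17:00.
Dana ∩ Brynn ∩ Wyatt: 16:00–17:00.
Windows ≥ 90 min: (none).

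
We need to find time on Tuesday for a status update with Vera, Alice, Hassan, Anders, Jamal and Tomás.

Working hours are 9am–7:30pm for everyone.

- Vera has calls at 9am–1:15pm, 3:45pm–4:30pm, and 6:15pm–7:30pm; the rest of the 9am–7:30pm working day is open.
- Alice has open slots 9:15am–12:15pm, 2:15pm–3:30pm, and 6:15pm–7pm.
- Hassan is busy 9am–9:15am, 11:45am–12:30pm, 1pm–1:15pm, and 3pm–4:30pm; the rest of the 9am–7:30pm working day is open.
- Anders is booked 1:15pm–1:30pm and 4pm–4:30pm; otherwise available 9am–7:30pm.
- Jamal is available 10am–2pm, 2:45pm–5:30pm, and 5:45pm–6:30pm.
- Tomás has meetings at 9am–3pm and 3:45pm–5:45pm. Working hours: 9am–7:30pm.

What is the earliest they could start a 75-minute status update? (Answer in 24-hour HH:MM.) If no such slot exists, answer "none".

Vera free within 09:00–19:30: 13:15–15:45, 16:30–18:15.
Hassan free within 09:00–19:30: 09:15–11:45, 12:30–13:00, 13:15–15:00, 16:30–19:30.
Anders free within 09:00–19:30: 09:00–13:15, 13:30–16:00, 16:30–19:30.
Tomás free within 09:00–19:30: 15:00–15:45, 17:45–19:30.
Vera ∩ Alice: 14:15–15:30.
Vera ∩ Alice ∩ Hassan: 14:15–15:00.
Vera ∩ Alice ∩ Hassan ∩ Anders: 14:15–15:00.
Vera ∩ Alice ∩ Hassan ∩ Anders ∩ Jamal: 14:45–15:00.
Vera ∩ Alice ∩ Hassan ∩ Anders ∩ Jamal ∩ Tomás: (none).
Windows ≥ 75 min: (none).

none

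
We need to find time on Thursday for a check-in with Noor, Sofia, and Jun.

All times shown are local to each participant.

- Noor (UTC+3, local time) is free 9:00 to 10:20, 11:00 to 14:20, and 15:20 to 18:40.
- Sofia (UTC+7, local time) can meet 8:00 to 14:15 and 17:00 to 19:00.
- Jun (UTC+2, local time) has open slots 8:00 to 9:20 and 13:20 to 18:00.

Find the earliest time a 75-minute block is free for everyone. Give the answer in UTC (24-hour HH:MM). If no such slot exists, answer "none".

Noor → UTC: 06:00–07:20, 08:00–11:20, 12:20–15:40.
Sofia → UTC: 01:00–07:15, 10:00–12:00.
Jun → UTC: 06:00–07:20, 11:20–16:00.
Noor ∩ Sofia: 06:00–07:15, 10:00–11:20.
Noor ∩ Sofia ∩ Jun: 06:00–07:15.
Windows ≥ 75 min: 06:00–07:15.
Earliest such window starts at 06:00.

06:00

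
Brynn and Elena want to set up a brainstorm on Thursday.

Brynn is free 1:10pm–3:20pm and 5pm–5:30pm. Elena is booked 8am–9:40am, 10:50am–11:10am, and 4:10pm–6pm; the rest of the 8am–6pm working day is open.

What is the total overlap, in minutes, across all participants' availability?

Elena free within 08:00–18:00: 09:40–10:50, 11:10–16:10.
Brynn ∩ Elena: 13:10–15:20.
Total common minutes: 130.

130 minutes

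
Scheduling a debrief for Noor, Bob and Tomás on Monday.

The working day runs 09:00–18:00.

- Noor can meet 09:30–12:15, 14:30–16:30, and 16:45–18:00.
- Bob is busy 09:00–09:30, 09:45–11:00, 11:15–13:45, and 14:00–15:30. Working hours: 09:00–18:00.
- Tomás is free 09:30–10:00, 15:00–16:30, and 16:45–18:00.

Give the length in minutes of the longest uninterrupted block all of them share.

75 minutes

Bob free within 09:00–18:00: 09:30–09:45, 11:00–11:15, 13:45–14:00, 15:30–18:00.
Noor ∩ Bob: 09:30–09:45, 11:00–11:15, 15:30–16:30, 16:45–18:00.
Noor ∩ Bob ∩ Tomás: 09:30–09:45, 15:30–16:30, 16:45–18:00.
Common window lengths: 15, 60, 75 min; longest is 75.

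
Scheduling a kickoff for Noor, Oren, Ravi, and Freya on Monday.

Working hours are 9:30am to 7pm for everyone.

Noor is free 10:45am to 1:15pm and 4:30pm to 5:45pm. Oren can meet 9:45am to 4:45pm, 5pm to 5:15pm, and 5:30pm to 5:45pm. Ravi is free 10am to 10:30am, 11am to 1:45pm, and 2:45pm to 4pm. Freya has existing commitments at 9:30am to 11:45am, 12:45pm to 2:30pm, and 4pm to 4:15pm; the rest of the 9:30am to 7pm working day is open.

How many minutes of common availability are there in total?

60 minutes

Freya free within 09:30–19:00: 11:45–12:45, 14:30–16:00, 16:15–19:00.
Noor ∩ Oren: 10:45–13:15, 16:30–16:45, 17:00–17:15, 17:30–17:45.
Noor ∩ Oren ∩ Ravi: 11:00–13:15.
Noor ∩ Oren ∩ Ravi ∩ Freya: 11:45–12:45.
Total common minutes: 60.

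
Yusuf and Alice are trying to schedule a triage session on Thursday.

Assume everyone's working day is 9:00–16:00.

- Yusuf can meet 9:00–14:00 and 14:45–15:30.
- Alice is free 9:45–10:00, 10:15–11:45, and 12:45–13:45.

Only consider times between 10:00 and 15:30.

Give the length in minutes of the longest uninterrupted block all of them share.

Yusuf ∩ Alice: 09:45–10:00, 10:15–11:45, 12:45–13:45.
Restricted to 10:00–15:30: 10:15–11:45, 12:45–13:45.
Common window lengths: 90, 60 min; longest is 90.

90 minutes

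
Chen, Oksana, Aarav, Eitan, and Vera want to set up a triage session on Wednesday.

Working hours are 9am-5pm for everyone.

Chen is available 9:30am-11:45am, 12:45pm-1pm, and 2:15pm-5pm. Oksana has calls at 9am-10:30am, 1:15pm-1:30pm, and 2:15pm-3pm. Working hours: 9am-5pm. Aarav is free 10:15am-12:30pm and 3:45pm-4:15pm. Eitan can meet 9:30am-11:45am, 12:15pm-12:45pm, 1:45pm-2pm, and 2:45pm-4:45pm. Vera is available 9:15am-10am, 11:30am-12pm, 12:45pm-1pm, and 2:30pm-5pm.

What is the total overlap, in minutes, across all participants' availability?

45 minutes

Oksana free within 09:00–17:00: 10:30–13:15, 13:30–14:15, 15:00–17:00.
Chen ∩ Oksana: 10:30–11:45, 12:45–13:00, 15:00–17:00.
Chen ∩ Oksana ∩ Aarav: 10:30–11:45, 15:45–16:15.
Chen ∩ Oksana ∩ Aarav ∩ Eitan: 10:30–11:45, 15:45–16:15.
Chen ∩ Oksana ∩ Aarav ∩ Eitan ∩ Vera: 11:30–11:45, 15:45–16:15.
Total common minutes: 15 + 30 = 45.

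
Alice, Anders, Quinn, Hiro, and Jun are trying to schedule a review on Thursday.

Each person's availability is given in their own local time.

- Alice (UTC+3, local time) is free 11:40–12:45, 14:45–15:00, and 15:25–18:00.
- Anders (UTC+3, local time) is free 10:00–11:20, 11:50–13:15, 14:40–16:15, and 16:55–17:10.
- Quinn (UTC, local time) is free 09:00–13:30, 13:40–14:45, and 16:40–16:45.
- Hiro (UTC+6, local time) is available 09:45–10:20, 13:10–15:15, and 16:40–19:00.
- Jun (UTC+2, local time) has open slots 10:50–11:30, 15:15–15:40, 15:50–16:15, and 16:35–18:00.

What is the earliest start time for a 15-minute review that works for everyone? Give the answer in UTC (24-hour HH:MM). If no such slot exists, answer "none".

Alice → UTC: 08:40–09:45, 11:45–12:00, 12:25–15:00.
Anders → UTC: 07:00–08:20, 08:50–10:15, 11:40–13:15, 13:55–14:10.
Quinn → UTC: 09:00–13:30, 13:40–14:45, 16:40–16:45.
Hiro → UTC: 03:45–04:20, 07:10–09:15, 10:40–13:00.
Jun → UTC: 08:50–09:30, 13:15–13:40, 13:50–14:15, 14:35–16:00.
Alice ∩ Anders: 08:50–09:45, 11:45–12:00, 12:25–13:15, 13:55–14:10.
Alice ∩ Anders ∩ Quinn: 09:00–09:45, 11:45–12:00, 12:25–13:15, 13:55–14:10.
Alice ∩ Anders ∩ Quinn ∩ Hiro: 09:00–09:15, 11:45–12:00, 12:25–13:00.
Alice ∩ Anders ∩ Quinn ∩ Hiro ∩ Jun: 09:00–09:15.
Windows ≥ 15 min: 09:00–09:15.
Earliest such window starts at 09:00.

09:00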